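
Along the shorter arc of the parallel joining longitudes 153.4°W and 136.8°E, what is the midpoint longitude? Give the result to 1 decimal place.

Signed shortest Δλ from -153.4° to +136.8° is -69.8°.
Midpoint longitude = -153.4° + (-69.8°)/2 = -153.4° − 34.9° = -188.3°.
Normalise into (−180°, 180°]: +171.7°.
(The naïve average (-153.4 + +136.8)/2 = -8.3° is on the wrong side of the globe.)

171.7°E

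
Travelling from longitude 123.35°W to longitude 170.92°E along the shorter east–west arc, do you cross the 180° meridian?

Yes

Naïve |170.92 − -123.35| = 294.27° > 180°, so the shorter arc goes the other way round — across 180°.
Signed shortest Δλ = ((170.92 − -123.35 + 180) mod 360) − 180 = -65.73°.
Going west by 65.73° from -123.35° passes through 180° before reaching +170.92°.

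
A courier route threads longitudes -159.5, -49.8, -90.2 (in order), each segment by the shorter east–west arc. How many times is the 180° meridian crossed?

0

Leg 1: -159.5° → -49.8°, shortest Δλ = 109.7° (east) — does not cross 180°.
Leg 2: -49.8° → -90.2°, shortest Δλ = -40.4° (west) — does not cross 180°.
Total crossings: 0.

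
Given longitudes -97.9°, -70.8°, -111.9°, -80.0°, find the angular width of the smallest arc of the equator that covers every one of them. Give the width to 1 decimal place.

41.1°

Sort the longitudes: -111.9°, -97.9°, -80.0°, -70.8°.
Eastward gaps between consecutive values (wrapping around): 14.0°, 17.9°, 9.2°, 318.9°.
Largest gap = 318.9° ⇒ minimal covering band is its complement: 360° − 318.9° = 41.1°.
Band runs from -111.9° eastward to -70.8°.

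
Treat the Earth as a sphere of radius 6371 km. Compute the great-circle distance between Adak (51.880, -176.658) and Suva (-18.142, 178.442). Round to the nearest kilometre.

7801 km

Δλ = 178.442 − -176.658 = 355.100°; wrapped into (−180°, 180°]: -4.900°.
Δφ = -18.142 − 51.880 = -70.022°.
a = sin²(Δφ/2) + cos φ₁ · cos φ₂ · sin²(Δλ/2) = 0.330242.
c = 2·atan2(√a, √(1−a)) = 1.22439 rad → d = 6371·c ≈ 7800.62 km.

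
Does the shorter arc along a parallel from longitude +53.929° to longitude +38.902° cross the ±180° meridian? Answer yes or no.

Signed shortest Δλ = ((38.902 − 53.929 + 180) mod 360) − 180 = -15.027°.
Going west by 15.027° from +53.929° reaches +38.902° without touching 180°.

No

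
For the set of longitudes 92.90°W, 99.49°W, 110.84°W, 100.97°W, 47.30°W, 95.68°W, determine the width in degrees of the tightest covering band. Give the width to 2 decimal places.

63.54°

Sort the longitudes: -110.84°, -100.97°, -99.49°, -95.68°, -92.90°, -47.30°.
Eastward gaps between consecutive values (wrapping around): 9.87°, 1.48°, 3.81°, 2.78°, 45.60°, 296.46°.
Largest gap = 296.46° ⇒ minimal covering band is its complement: 360° − 296.46° = 63.54°.
Band runs from -110.84° eastward to -47.30°.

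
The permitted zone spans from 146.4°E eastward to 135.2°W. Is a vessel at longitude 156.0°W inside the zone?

Band width going east from +146.4° to -135.2°: ((-135.2 − 146.4) mod 360) = 78.4°.
Offset of -156.0° east of the west edge: ((-156.0 − 146.4) mod 360) = 57.6°.
57.6° ≤ 78.4° ⇒ inside.

Yes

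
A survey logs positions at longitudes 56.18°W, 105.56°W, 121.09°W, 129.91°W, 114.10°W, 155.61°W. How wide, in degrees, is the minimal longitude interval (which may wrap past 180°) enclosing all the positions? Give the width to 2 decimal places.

99.43°

Sort the longitudes: -155.61°, -129.91°, -121.09°, -114.10°, -105.56°, -56.18°.
Eastward gaps between consecutive values (wrapping around): 25.70°, 8.82°, 6.99°, 8.54°, 49.38°, 260.57°.
Largest gap = 260.57° ⇒ minimal covering band is its complement: 360° − 260.57° = 99.43°.
Band runs from -155.61° eastward to -56.18°.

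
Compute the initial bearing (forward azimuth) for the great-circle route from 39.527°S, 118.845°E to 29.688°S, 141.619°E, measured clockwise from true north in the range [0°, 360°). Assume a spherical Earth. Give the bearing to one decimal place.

Δλ = 141.619 − 118.845 = 22.774°.
θ = atan2( sin Δλ · cos φ₂ , cos φ₁ · sin φ₂ − sin φ₁ · cos φ₂ · cos Δλ )
  = atan2(0.33629, 0.12778) = 69.195° → normalised to [0°, 360°): 69.195°.

69.2°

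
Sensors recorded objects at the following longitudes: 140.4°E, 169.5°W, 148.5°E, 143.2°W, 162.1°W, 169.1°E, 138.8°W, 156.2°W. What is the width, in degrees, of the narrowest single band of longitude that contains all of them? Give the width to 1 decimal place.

Sort the longitudes: -169.5°, -162.1°, -156.2°, -143.2°, -138.8°, +140.4°, +148.5°, +169.1°.
Eastward gaps between consecutive values (wrapping around): 7.4°, 5.9°, 13.0°, 4.4°, 279.2°, 8.1°, 20.6°, 21.4°.
Largest gap = 279.2° ⇒ minimal covering band is its complement: 360° − 279.2° = 80.8°.
Band runs from +140.4° eastward to -138.8°, crossing the antimeridian.

80.8°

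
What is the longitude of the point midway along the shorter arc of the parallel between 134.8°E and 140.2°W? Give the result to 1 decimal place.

177.3°E

Signed shortest Δλ from +134.8° to -140.2° is +85.0°.
Midpoint longitude = +134.8° + (+85.0°)/2 = +134.8° + 42.5° = +177.3°.
(The naïve average (+134.8 + -140.2)/2 = -2.7° is on the wrong side of the globe.)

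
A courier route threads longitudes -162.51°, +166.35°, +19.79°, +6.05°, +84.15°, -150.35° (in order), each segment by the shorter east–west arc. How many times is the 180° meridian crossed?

Leg 1: -162.51° → +166.35°, shortest Δλ = -31.14° (west) — crosses 180°.
Leg 2: +166.35° → +19.79°, shortest Δλ = -146.56° (west) — does not cross 180°.
Leg 3: +19.79° → +6.05°, shortest Δλ = -13.74° (west) — does not cross 180°.
Leg 4: +6.05° → +84.15°, shortest Δλ = 78.1° (east) — does not cross 180°.
Leg 5: +84.15° → -150.35°, shortest Δλ = 125.5° (east) — crosses 180°.
Total crossings: 2.

2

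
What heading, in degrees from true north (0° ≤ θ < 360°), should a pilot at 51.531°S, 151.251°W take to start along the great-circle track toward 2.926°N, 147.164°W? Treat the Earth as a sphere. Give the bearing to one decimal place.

Δλ = -147.164 − -151.251 = 4.087°.
θ = atan2( sin Δλ · cos φ₂ , cos φ₁ · sin φ₂ − sin φ₁ · cos φ₂ · cos Δλ )
  = atan2(0.07118, 0.81169) = 5.012° → normalised to [0°, 360°): 5.012°.

5.0°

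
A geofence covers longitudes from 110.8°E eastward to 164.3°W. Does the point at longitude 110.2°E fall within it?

No

Band width going east from +110.8° to -164.3°: ((-164.3 − 110.8) mod 360) = 84.9°.
Offset of +110.2° east of the west edge: ((110.2 − 110.8) mod 360) = 359.4°.
359.4° > 84.9° ⇒ outside.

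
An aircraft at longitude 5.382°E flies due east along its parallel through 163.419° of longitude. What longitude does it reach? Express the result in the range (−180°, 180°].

Start at +5.382°; shift +163.419° → +168.801°.
+168.801° already lies in (−180°, 180°].

168.801°E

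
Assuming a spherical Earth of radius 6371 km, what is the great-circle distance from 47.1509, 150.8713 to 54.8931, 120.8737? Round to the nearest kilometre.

Δλ = 120.8737 − 150.8713 = -29.9976°.
Δφ = 54.8931 − 47.1509 = 7.7422°.
a = sin²(Δφ/2) + cos φ₁ · cos φ₂ · sin²(Δλ/2) = 0.030753.
c = 2·atan2(√a, √(1−a)) = 0.35256 rad → d = 6371·c ≈ 2246.13 km.

2246 km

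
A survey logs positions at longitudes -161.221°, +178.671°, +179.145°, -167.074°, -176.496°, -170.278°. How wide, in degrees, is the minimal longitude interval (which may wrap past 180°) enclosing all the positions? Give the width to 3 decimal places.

20.108°

Sort the longitudes: -176.496°, -170.278°, -167.074°, -161.221°, +178.671°, +179.145°.
Eastward gaps between consecutive values (wrapping around): 6.218°, 3.204°, 5.853°, 339.892°, 0.474°, 4.359°.
Largest gap = 339.892° ⇒ minimal covering band is its complement: 360° − 339.892° = 20.108°.
Band runs from +178.671° eastward to -161.221°, crossing the antimeridian.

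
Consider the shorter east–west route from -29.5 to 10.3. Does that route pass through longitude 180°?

No

Signed shortest Δλ = ((10.3 − -29.5 + 180) mod 360) − 180 = 39.8°.
Going east by 39.8° from -29.5° reaches +10.3° without touching 180°.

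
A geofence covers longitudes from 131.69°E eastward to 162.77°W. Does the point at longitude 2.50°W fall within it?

Band width going east from +131.69° to -162.77°: ((-162.77 − 131.69) mod 360) = 65.54°.
Offset of -2.50° east of the west edge: ((-2.50 − 131.69) mod 360) = 225.81°.
225.81° > 65.54° ⇒ outside.

No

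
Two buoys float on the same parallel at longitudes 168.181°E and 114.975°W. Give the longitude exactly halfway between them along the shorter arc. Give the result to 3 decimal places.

153.397°W

Signed shortest Δλ from +168.181° to -114.975° is +76.844°.
Midpoint longitude = +168.181° + (+76.844°)/2 = +168.181° + 38.422° = +206.603°.
Normalise into (−180°, 180°]: -153.397°.
(The naïve average (+168.181 + -114.975)/2 = 26.603° is on the wrong side of the globe.)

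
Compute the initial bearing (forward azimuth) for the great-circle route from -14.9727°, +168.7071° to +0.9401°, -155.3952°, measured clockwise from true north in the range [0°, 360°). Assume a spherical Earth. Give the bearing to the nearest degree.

69°

Δλ = -155.3952 − 168.7071 = -324.1023°; wrapped into (−180°, 180°]: 35.8977°.
θ = atan2( sin Δλ · cos φ₂ , cos φ₁ · sin φ₂ − sin φ₁ · cos φ₂ · cos Δλ )
  = atan2(0.58626, 0.22511) = 68.994° → normalised to [0°, 360°): 68.994°.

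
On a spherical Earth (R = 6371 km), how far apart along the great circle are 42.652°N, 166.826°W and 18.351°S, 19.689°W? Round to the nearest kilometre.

15912 km

Δλ = -19.689 − -166.826 = 147.137°.
Δφ = -18.351 − 42.652 = -61.003°.
a = sin²(Δφ/2) + cos φ₁ · cos φ₂ · sin²(Δλ/2) = 0.899841.
c = 2·atan2(√a, √(1−a)) = 2.49756 rad → d = 6371·c ≈ 15911.97 km.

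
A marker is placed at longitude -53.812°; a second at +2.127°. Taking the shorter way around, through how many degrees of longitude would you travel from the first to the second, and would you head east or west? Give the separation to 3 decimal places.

55.939° east

Raw difference: 2.127 − -53.812 = 55.939°.
Normalise into (−180°, 180°]: 55.939° stays 55.939°.
Positive ⇒ the second point lies to the east; separation 55.939°.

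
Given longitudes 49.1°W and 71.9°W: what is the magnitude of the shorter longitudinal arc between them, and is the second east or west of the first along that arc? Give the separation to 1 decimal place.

22.8° west

Raw difference: -71.9 − -49.1 = -22.8°.
Normalise into (−180°, 180°]: -22.8° stays -22.8°.
Negative ⇒ the second point lies to the west; separation 22.8°.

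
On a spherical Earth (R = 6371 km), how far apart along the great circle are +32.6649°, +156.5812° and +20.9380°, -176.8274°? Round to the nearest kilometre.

2932 km

Δλ = -176.8274 − 156.5812 = -333.4086°; wrapped into (−180°, 180°]: 26.5914°.
Δφ = 20.9380 − 32.6649 = -11.7269°.
a = sin²(Δφ/2) + cos φ₁ · cos φ₂ · sin²(Δλ/2) = 0.052021.
c = 2·atan2(√a, √(1−a)) = 0.46021 rad → d = 6371·c ≈ 2932.00 km.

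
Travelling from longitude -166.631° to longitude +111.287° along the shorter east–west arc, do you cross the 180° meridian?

Naïve |111.287 − -166.631| = 277.918° > 180°, so the shorter arc goes the other way round — across 180°.
Signed shortest Δλ = ((111.287 − -166.631 + 180) mod 360) − 180 = -82.082°.
Going west by 82.082° from -166.631° passes through 180° before reaching +111.287°.

Yes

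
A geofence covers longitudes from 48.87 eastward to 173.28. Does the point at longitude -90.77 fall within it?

Band width going east from +48.87° to +173.28°: ((173.28 − 48.87) mod 360) = 124.41°.
Offset of -90.77° east of the west edge: ((-90.77 − 48.87) mod 360) = 220.36°.
220.36° > 124.41° ⇒ outside.

No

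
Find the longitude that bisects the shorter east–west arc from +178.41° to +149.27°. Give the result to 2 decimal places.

+163.84°

Signed shortest Δλ from +178.41° to +149.27° is -29.14°.
Midpoint longitude = +178.41° + (-29.14°)/2 = +178.41° − 14.57° = +163.84°.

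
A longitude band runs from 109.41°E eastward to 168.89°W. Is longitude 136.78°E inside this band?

Yes

Band width going east from +109.41° to -168.89°: ((-168.89 − 109.41) mod 360) = 81.70°.
Offset of +136.78° east of the west edge: ((136.78 − 109.41) mod 360) = 27.37°.
27.37° ≤ 81.70° ⇒ inside.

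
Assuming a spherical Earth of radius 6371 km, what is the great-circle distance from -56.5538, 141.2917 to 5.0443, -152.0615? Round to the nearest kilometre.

9085 km

Δλ = -152.0615 − 141.2917 = -293.3532°; wrapped into (−180°, 180°]: 66.6468°.
Δφ = 5.0443 − -56.5538 = 61.5981°.
a = sin²(Δφ/2) + cos φ₁ · cos φ₂ · sin²(Δλ/2) = 0.427868.
c = 2·atan2(√a, √(1−a)) = 1.42603 rad → d = 6371·c ≈ 9085.22 km.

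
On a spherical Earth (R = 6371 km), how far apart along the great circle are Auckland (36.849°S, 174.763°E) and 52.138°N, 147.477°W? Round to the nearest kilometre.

10551 km

Δλ = -147.477 − 174.763 = -322.240°; wrapped into (−180°, 180°]: 37.760°.
Δφ = 52.138 − -36.849 = 88.987°.
a = sin²(Δφ/2) + cos φ₁ · cos φ₂ · sin²(Δλ/2) = 0.542587.
c = 2·atan2(√a, √(1−a)) = 1.65607 rad → d = 6371·c ≈ 10550.85 km.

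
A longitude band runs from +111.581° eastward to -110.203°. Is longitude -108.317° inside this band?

Band width going east from +111.581° to -110.203°: ((-110.203 − 111.581) mod 360) = 138.216°.
Offset of -108.317° east of the west edge: ((-108.317 − 111.581) mod 360) = 140.102°.
140.102° > 138.216° ⇒ outside.

No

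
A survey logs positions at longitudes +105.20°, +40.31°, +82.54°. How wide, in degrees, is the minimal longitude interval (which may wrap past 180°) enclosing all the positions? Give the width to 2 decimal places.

64.89°

Sort the longitudes: +40.31°, +82.54°, +105.20°.
Eastward gaps between consecutive values (wrapping around): 42.23°, 22.66°, 295.11°.
Largest gap = 295.11° ⇒ minimal covering band is its complement: 360° − 295.11° = 64.89°.
Band runs from +40.31° eastward to +105.20°.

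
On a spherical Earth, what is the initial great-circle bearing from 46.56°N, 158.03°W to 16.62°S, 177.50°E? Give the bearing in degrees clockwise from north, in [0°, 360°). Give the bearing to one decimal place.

205.6°

Δλ = 177.50 − -158.03 = 335.53°; wrapped into (−180°, 180°]: -24.47°.
θ = atan2( sin Δλ · cos φ₂ , cos φ₁ · sin φ₂ − sin φ₁ · cos φ₂ · cos Δλ )
  = atan2(-0.39691, -0.82993) = -154.441° → normalised to [0°, 360°): 205.559°.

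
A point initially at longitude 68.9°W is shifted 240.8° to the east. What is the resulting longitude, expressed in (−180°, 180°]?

Start at -68.9°; shift +240.8° → +171.9°.
+171.9° already lies in (−180°, 180°].

171.9°E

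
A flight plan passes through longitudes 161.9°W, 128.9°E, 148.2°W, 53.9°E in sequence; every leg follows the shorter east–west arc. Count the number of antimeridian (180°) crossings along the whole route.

3

Leg 1: -161.9° → +128.9°, shortest Δλ = -69.2° (west) — crosses 180°.
Leg 2: +128.9° → -148.2°, shortest Δλ = 82.9° (east) — crosses 180°.
Leg 3: -148.2° → +53.9°, shortest Δλ = -157.9° (west) — crosses 180°.
Total crossings: 3.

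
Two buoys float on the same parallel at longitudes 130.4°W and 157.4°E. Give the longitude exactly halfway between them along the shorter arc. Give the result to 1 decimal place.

Signed shortest Δλ from -130.4° to +157.4° is -72.2°.
Midpoint longitude = -130.4° + (-72.2°)/2 = -130.4° − 36.1° = -166.5°.
(The naïve average (-130.4 + +157.4)/2 = 13.5° is on the wrong side of the globe.)

166.5°W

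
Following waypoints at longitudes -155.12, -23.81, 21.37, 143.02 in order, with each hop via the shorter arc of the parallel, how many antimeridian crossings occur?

Leg 1: -155.12° → -23.81°, shortest Δλ = 131.31° (east) — does not cross 180°.
Leg 2: -23.81° → +21.37°, shortest Δλ = 45.18° (east) — does not cross 180°.
Leg 3: +21.37° → +143.02°, shortest Δλ = 121.65° (east) — does not cross 180°.
Total crossings: 0.

0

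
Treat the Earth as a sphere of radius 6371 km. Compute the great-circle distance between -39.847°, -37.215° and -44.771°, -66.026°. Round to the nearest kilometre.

2418 km

Δλ = -66.026 − -37.215 = -28.811°.
Δφ = -44.771 − -39.847 = -4.924°.
a = sin²(Δφ/2) + cos φ₁ · cos φ₂ · sin²(Δλ/2) = 0.035580.
c = 2·atan2(√a, √(1−a)) = 0.37953 rad → d = 6371·c ≈ 2417.97 km.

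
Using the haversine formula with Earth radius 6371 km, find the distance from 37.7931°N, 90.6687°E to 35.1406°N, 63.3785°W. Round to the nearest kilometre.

Δλ = -63.3785 − 90.6687 = -154.0472°.
Δφ = 35.1406 − 37.7931 = -2.6525°.
a = sin²(Δφ/2) + cos φ₁ · cos φ₂ · sin²(Δλ/2) = 0.614156.
c = 2·atan2(√a, √(1−a)) = 1.80114 rad → d = 6371·c ≈ 11475.06 km.

11475 km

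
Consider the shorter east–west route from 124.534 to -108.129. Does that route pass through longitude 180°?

Naïve |-108.129 − 124.534| = 232.663° > 180°, so the shorter arc goes the other way round — across 180°.
Signed shortest Δλ = ((-108.129 − 124.534 + 180) mod 360) − 180 = 127.337°.
Going east by 127.337° from +124.534° passes through 180° before reaching -108.129°.

Yes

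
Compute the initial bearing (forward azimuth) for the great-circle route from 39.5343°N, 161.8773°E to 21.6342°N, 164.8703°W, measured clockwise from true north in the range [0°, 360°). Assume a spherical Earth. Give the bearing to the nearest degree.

Δλ = -164.8703 − 161.8773 = -326.7476°; wrapped into (−180°, 180°]: 33.2524°.
θ = atan2( sin Δλ · cos φ₂ , cos φ₁ · sin φ₂ − sin φ₁ · cos φ₂ · cos Δλ )
  = atan2(0.50970, -0.21048) = 112.438° → normalised to [0°, 360°): 112.438°.

112°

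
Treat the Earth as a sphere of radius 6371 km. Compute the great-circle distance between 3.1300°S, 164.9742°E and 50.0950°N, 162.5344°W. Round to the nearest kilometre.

6683 km

Δλ = -162.5344 − 164.9742 = -327.5086°; wrapped into (−180°, 180°]: 32.4914°.
Δφ = 50.0950 − -3.1300 = 53.2250°.
a = sin²(Δφ/2) + cos φ₁ · cos φ₂ · sin²(Δλ/2) = 0.250796.
c = 2·atan2(√a, √(1−a)) = 1.04903 rad → d = 6371·c ≈ 6683.40 km.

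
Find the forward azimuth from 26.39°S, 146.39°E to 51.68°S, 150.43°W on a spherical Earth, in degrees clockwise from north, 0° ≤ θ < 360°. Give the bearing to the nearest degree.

Δλ = -150.43 − 146.39 = -296.82°; wrapped into (−180°, 180°]: 63.18°.
θ = atan2( sin Δλ · cos φ₂ , cos φ₁ · sin φ₂ − sin φ₁ · cos φ₂ · cos Δλ )
  = atan2(0.55335, -0.57845) = 136.270° → normalised to [0°, 360°): 136.270°.

136°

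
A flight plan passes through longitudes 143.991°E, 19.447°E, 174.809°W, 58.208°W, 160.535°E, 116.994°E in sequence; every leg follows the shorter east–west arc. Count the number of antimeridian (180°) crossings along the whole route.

2

Leg 1: +143.991° → +19.447°, shortest Δλ = -124.544° (west) — does not cross 180°.
Leg 2: +19.447° → -174.809°, shortest Δλ = 165.744° (east) — crosses 180°.
Leg 3: -174.809° → -58.208°, shortest Δλ = 116.601° (east) — does not cross 180°.
Leg 4: -58.208° → +160.535°, shortest Δλ = -141.257° (west) — crosses 180°.
Leg 5: +160.535° → +116.994°, shortest Δλ = -43.541° (west) — does not cross 180°.
Total crossings: 2.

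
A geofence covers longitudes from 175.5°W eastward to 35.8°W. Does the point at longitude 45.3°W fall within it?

Band width going east from -175.5° to -35.8°: ((-35.8 − -175.5) mod 360) = 139.7°.
Offset of -45.3° east of the west edge: ((-45.3 − -175.5) mod 360) = 130.2°.
130.2° ≤ 139.7° ⇒ inside.

Yes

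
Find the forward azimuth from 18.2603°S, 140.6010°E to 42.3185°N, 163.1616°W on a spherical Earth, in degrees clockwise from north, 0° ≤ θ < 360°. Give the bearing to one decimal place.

Δλ = -163.1616 − 140.6010 = -303.7626°; wrapped into (−180°, 180°]: 56.2374°.
θ = atan2( sin Δλ · cos φ₂ , cos φ₁ · sin φ₂ − sin φ₁ · cos φ₂ · cos Δλ )
  = atan2(0.61471, 0.76811) = 38.670° → normalised to [0°, 360°): 38.670°.

38.7°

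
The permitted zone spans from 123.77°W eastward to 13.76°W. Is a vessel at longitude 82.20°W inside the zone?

Yes

Band width going east from -123.77° to -13.76°: ((-13.76 − -123.77) mod 360) = 110.01°.
Offset of -82.20° east of the west edge: ((-82.20 − -123.77) mod 360) = 41.57°.
41.57° ≤ 110.01° ⇒ inside.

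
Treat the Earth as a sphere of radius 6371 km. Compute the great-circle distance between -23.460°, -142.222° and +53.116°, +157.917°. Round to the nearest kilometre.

Δλ = 157.917 − -142.222 = 300.139°; wrapped into (−180°, 180°]: -59.861°.
Δφ = 53.116 − -23.460 = 76.576°.
a = sin²(Δφ/2) + cos φ₁ · cos φ₂ · sin²(Δλ/2) = 0.520990.
c = 2·atan2(√a, √(1−a)) = 1.61279 rad → d = 6371·c ≈ 10275.08 km.

10275 km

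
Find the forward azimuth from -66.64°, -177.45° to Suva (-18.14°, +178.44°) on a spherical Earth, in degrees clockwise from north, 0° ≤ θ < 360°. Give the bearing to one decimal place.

Δλ = 178.44 − -177.45 = 355.89°; wrapped into (−180°, 180°]: -4.11°.
θ = atan2( sin Δλ · cos φ₂ , cos φ₁ · sin φ₂ − sin φ₁ · cos φ₂ · cos Δλ )
  = atan2(-0.06811, 0.74671) = -5.212° → normalised to [0°, 360°): 354.788°.

354.8°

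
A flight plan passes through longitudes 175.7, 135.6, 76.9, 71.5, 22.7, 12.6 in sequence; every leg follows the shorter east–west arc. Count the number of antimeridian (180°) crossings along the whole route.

0

Leg 1: +175.7° → +135.6°, shortest Δλ = -40.1° (west) — does not cross 180°.
Leg 2: +135.6° → +76.9°, shortest Δλ = -58.7° (west) — does not cross 180°.
Leg 3: +76.9° → +71.5°, shortest Δλ = -5.4° (west) — does not cross 180°.
Leg 4: +71.5° → +22.7°, shortest Δλ = -48.8° (west) — does not cross 180°.
Leg 5: +22.7° → +12.6°, shortest Δλ = -10.1° (west) — does not cross 180°.
Total crossings: 0.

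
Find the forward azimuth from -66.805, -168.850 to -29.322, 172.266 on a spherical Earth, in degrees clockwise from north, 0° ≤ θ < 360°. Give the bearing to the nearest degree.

Δλ = 172.266 − -168.850 = 341.116°; wrapped into (−180°, 180°]: -18.884°.
θ = atan2( sin Δλ · cos φ₂ , cos φ₁ · sin φ₂ − sin φ₁ · cos φ₂ · cos Δλ )
  = atan2(-0.28219, 0.56539) = -26.524° → normalised to [0°, 360°): 333.476°.

333°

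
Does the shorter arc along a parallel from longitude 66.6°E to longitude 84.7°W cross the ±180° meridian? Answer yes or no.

Signed shortest Δλ = ((-84.7 − 66.6 + 180) mod 360) − 180 = -151.3°.
Going west by 151.3° from +66.6° reaches -84.7° without touching 180°.

No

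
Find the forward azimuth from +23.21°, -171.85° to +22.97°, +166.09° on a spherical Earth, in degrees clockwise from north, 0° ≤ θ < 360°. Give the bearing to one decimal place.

273.7°

Δλ = 166.09 − -171.85 = 337.94°; wrapped into (−180°, 180°]: -22.06°.
θ = atan2( sin Δλ · cos φ₂ , cos φ₁ · sin φ₂ − sin φ₁ · cos φ₂ · cos Δλ )
  = atan2(-0.34580, 0.02238) = -86.298° → normalised to [0°, 360°): 273.702°.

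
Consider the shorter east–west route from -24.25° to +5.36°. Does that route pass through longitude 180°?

No

Signed shortest Δλ = ((5.36 − -24.25 + 180) mod 360) − 180 = 29.61°.
Going east by 29.61° from -24.25° reaches +5.36° without touching 180°.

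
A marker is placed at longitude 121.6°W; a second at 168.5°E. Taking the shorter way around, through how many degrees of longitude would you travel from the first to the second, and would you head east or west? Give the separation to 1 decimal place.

69.9° west

Raw difference: 168.5 − -121.6 = 290.1°.
Normalise into (−180°, 180°]: 290.1° − 360° = -69.9°.
Negative ⇒ the second point lies to the west; separation 69.9°.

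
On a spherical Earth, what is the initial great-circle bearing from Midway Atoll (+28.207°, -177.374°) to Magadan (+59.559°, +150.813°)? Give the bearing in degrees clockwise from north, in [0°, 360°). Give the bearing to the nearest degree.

Δλ = 150.813 − -177.374 = 328.187°; wrapped into (−180°, 180°]: -31.813°.
θ = atan2( sin Δλ · cos φ₂ , cos φ₁ · sin φ₂ − sin φ₁ · cos φ₂ · cos Δλ )
  = atan2(-0.26708, 0.55627) = -25.647° → normalised to [0°, 360°): 334.353°.

334°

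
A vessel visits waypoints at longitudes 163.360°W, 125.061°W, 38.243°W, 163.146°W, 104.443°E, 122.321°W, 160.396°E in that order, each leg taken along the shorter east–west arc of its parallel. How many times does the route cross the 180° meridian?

3

Leg 1: -163.360° → -125.061°, shortest Δλ = 38.299° (east) — does not cross 180°.
Leg 2: -125.061° → -38.243°, shortest Δλ = 86.818° (east) — does not cross 180°.
Leg 3: -38.243° → -163.146°, shortest Δλ = -124.903° (west) — does not cross 180°.
Leg 4: -163.146° → +104.443°, shortest Δλ = -92.411° (west) — crosses 180°.
Leg 5: +104.443° → -122.321°, shortest Δλ = 133.236° (east) — crosses 180°.
Leg 6: -122.321° → +160.396°, shortest Δλ = -77.283° (west) — crosses 180°.
Total crossings: 3.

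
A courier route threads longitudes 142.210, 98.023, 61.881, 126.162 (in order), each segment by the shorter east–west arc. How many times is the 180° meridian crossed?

0

Leg 1: +142.210° → +98.023°, shortest Δλ = -44.187° (west) — does not cross 180°.
Leg 2: +98.023° → +61.881°, shortest Δλ = -36.142° (west) — does not cross 180°.
Leg 3: +61.881° → +126.162°, shortest Δλ = 64.281° (east) — does not cross 180°.
Total crossings: 0.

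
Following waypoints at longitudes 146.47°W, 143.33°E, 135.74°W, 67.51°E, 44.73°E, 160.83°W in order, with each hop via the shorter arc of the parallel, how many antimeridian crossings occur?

4

Leg 1: -146.47° → +143.33°, shortest Δλ = -70.2° (west) — crosses 180°.
Leg 2: +143.33° → -135.74°, shortest Δλ = 80.93° (east) — crosses 180°.
Leg 3: -135.74° → +67.51°, shortest Δλ = -156.75° (west) — crosses 180°.
Leg 4: +67.51° → +44.73°, shortest Δλ = -22.78° (west) — does not cross 180°.
Leg 5: +44.73° → -160.83°, shortest Δλ = 154.44° (east) — crosses 180°.
Total crossings: 4.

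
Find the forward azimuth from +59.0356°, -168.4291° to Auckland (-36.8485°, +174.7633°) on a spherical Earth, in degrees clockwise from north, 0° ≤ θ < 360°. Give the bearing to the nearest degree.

Δλ = 174.7633 − -168.4291 = 343.1924°; wrapped into (−180°, 180°]: -16.8076°.
θ = atan2( sin Δλ · cos φ₂ , cos φ₁ · sin φ₂ − sin φ₁ · cos φ₂ · cos Δλ )
  = atan2(-0.23139, -0.96542) = -166.522° → normalised to [0°, 360°): 193.478°.

193°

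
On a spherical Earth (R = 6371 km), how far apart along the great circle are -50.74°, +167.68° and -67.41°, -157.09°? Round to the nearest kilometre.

Δλ = -157.09 − 167.68 = -324.77°; wrapped into (−180°, 180°]: 35.23°.
Δφ = -67.41 − -50.74 = -16.67°.
a = sin²(Δφ/2) + cos φ₁ · cos φ₂ · sin²(Δλ/2) = 0.043276.
c = 2·atan2(√a, √(1−a)) = 0.41912 rad → d = 6371·c ≈ 2670.20 km.

2670 km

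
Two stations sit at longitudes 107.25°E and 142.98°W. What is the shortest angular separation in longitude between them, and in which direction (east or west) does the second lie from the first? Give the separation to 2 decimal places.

109.77° east

Raw difference: -142.98 − 107.25 = -250.23°.
Normalise into (−180°, 180°]: -250.23° + 360° = 109.77°.
Positive ⇒ the second point lies to the east; separation 109.77°.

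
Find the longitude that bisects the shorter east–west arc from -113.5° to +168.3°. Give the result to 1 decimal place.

Signed shortest Δλ from -113.5° to +168.3° is -78.2°.
Midpoint longitude = -113.5° + (-78.2°)/2 = -113.5° − 39.1° = -152.6°.
(The naïve average (-113.5 + +168.3)/2 = 27.4° is on the wrong side of the globe.)

-152.6°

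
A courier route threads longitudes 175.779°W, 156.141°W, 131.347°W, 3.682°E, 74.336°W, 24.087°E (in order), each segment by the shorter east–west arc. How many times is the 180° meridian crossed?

0

Leg 1: -175.779° → -156.141°, shortest Δλ = 19.638° (east) — does not cross 180°.
Leg 2: -156.141° → -131.347°, shortest Δλ = 24.794° (east) — does not cross 180°.
Leg 3: -131.347° → +3.682°, shortest Δλ = 135.029° (east) — does not cross 180°.
Leg 4: +3.682° → -74.336°, shortest Δλ = -78.018° (west) — does not cross 180°.
Leg 5: -74.336° → +24.087°, shortest Δλ = 98.423° (east) — does not cross 180°.
Total crossings: 0.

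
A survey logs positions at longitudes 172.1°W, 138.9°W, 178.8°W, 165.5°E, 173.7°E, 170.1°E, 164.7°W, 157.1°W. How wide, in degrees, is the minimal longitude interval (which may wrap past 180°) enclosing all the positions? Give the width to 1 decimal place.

55.6°

Sort the longitudes: -178.8°, -172.1°, -164.7°, -157.1°, -138.9°, +165.5°, +170.1°, +173.7°.
Eastward gaps between consecutive values (wrapping around): 6.7°, 7.4°, 7.6°, 18.2°, 304.4°, 4.6°, 3.6°, 7.5°.
Largest gap = 304.4° ⇒ minimal covering band is its complement: 360° − 304.4° = 55.6°.
Band runs from +165.5° eastward to -138.9°, crossing the antimeridian.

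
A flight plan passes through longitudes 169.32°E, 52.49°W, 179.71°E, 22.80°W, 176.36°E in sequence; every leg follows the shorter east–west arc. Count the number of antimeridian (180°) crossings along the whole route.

4

Leg 1: +169.32° → -52.49°, shortest Δλ = 138.19° (east) — crosses 180°.
Leg 2: -52.49° → +179.71°, shortest Δλ = -127.8° (west) — crosses 180°.
Leg 3: +179.71° → -22.80°, shortest Δλ = 157.49° (east) — crosses 180°.
Leg 4: -22.80° → +176.36°, shortest Δλ = -160.84° (west) — crosses 180°.
Total crossings: 4.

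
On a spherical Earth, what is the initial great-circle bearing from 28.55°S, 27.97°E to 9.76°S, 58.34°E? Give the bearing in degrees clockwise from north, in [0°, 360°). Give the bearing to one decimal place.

62.7°

Δλ = 58.34 − 27.97 = 30.37°.
θ = atan2( sin Δλ · cos φ₂ , cos φ₁ · sin φ₂ − sin φ₁ · cos φ₂ · cos Δλ )
  = atan2(0.49826, 0.25747) = 62.673° → normalised to [0°, 360°): 62.673°.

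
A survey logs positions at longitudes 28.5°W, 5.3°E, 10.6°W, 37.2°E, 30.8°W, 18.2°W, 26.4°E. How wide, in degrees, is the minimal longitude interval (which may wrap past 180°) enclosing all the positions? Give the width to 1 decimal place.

Sort the longitudes: -30.8°, -28.5°, -18.2°, -10.6°, +5.3°, +26.4°, +37.2°.
Eastward gaps between consecutive values (wrapping around): 2.3°, 10.3°, 7.6°, 15.9°, 21.1°, 10.8°, 292.0°.
Largest gap = 292.0° ⇒ minimal covering band is its complement: 360° − 292.0° = 68.0°.
Band runs from -30.8° eastward to +37.2°.

68.0°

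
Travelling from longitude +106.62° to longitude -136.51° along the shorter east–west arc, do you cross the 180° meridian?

Naïve |-136.51 − 106.62| = 243.13° > 180°, so the shorter arc goes the other way round — across 180°.
Signed shortest Δλ = ((-136.51 − 106.62 + 180) mod 360) − 180 = 116.87°.
Going east by 116.87° from +106.62° passes through 180° before reaching -136.51°.

Yes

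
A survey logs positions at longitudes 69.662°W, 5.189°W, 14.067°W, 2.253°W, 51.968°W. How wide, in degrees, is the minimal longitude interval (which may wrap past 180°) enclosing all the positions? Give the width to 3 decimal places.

67.409°

Sort the longitudes: -69.662°, -51.968°, -14.067°, -5.189°, -2.253°.
Eastward gaps between consecutive values (wrapping around): 17.694°, 37.901°, 8.878°, 2.936°, 292.591°.
Largest gap = 292.591° ⇒ minimal covering band is its complement: 360° − 292.591° = 67.409°.
Band runs from -69.662° eastward to -2.253°.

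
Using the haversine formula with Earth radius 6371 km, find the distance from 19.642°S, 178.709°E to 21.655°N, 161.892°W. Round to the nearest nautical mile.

2728 nmi

Δλ = -161.892 − 178.709 = -340.601°; wrapped into (−180°, 180°]: 19.399°.
Δφ = 21.655 − -19.642 = 41.297°.
a = sin²(Δφ/2) + cos φ₁ · cos φ₂ · sin²(Δλ/2) = 0.149198.
c = 2·atan2(√a, √(1−a)) = 0.79315 rad → d = 6371·c ≈ 5053.16 km ≈ 2728.49 nmi.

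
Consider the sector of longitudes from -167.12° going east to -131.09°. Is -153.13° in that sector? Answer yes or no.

Band width going east from -167.12° to -131.09°: ((-131.09 − -167.12) mod 360) = 36.03°.
Offset of -153.13° east of the west edge: ((-153.13 − -167.12) mod 360) = 13.99°.
13.99° ≤ 36.03° ⇒ inside.

Yes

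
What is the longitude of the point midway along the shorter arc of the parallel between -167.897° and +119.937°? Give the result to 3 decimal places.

+156.020°

Signed shortest Δλ from -167.897° to +119.937° is -72.166°.
Midpoint longitude = -167.897° + (-72.166°)/2 = -167.897° − 36.083° = -203.980°.
Normalise into (−180°, 180°]: +156.020°.
(The naïve average (-167.897 + +119.937)/2 = -23.98° is on the wrong side of the globe.)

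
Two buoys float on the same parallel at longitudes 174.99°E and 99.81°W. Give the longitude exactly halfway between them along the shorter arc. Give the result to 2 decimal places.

142.41°W

Signed shortest Δλ from +174.99° to -99.81° is +85.20°.
Midpoint longitude = +174.99° + (+85.20°)/2 = +174.99° + 42.60° = +217.59°.
Normalise into (−180°, 180°]: -142.41°.
(The naïve average (+174.99 + -99.81)/2 = 37.59° is on the wrong side of the globe.)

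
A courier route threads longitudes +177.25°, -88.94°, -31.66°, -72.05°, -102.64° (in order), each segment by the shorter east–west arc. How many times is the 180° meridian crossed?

1

Leg 1: +177.25° → -88.94°, shortest Δλ = 93.81° (east) — crosses 180°.
Leg 2: -88.94° → -31.66°, shortest Δλ = 57.28° (east) — does not cross 180°.
Leg 3: -31.66° → -72.05°, shortest Δλ = -40.39° (west) — does not cross 180°.
Leg 4: -72.05° → -102.64°, shortest Δλ = -30.59° (west) — does not cross 180°.
Total crossings: 1.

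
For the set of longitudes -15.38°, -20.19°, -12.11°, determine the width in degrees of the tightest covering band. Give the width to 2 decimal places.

Sort the longitudes: -20.19°, -15.38°, -12.11°.
Eastward gaps between consecutive values (wrapping around): 4.81°, 3.27°, 351.92°.
Largest gap = 351.92° ⇒ minimal covering band is its complement: 360° − 351.92° = 8.08°.
Band runs from -20.19° eastward to -12.11°.

8.08°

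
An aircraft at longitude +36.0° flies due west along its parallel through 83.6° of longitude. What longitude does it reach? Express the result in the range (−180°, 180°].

Start at +36.0°; shift −83.6° → -47.6°.
-47.6° already lies in (−180°, 180°].

-47.6°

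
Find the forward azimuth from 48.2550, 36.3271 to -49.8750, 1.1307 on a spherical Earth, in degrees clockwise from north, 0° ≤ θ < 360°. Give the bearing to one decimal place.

Δλ = 1.1307 − 36.3271 = -35.1964°.
θ = atan2( sin Δλ · cos φ₂ , cos φ₁ · sin φ₂ − sin φ₁ · cos φ₂ · cos Δλ )
  = atan2(-0.37145, -0.90204) = -157.619° → normalised to [0°, 360°): 202.381°.

202.4°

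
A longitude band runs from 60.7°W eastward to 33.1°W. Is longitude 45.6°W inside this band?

Band width going east from -60.7° to -33.1°: ((-33.1 − -60.7) mod 360) = 27.6°.
Offset of -45.6° east of the west edge: ((-45.6 − -60.7) mod 360) = 15.1°.
15.1° ≤ 27.6° ⇒ inside.

Yes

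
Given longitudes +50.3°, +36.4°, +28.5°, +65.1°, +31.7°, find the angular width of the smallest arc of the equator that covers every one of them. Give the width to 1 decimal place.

Sort the longitudes: +28.5°, +31.7°, +36.4°, +50.3°, +65.1°.
Eastward gaps between consecutive values (wrapping around): 3.2°, 4.7°, 13.9°, 14.8°, 323.4°.
Largest gap = 323.4° ⇒ minimal covering band is its complement: 360° − 323.4° = 36.6°.
Band runs from +28.5° eastward to +65.1°.

36.6°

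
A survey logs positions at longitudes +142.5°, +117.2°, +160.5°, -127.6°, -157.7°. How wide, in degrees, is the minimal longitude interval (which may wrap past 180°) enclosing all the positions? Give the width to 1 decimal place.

Sort the longitudes: -157.7°, -127.6°, +117.2°, +142.5°, +160.5°.
Eastward gaps between consecutive values (wrapping around): 30.1°, 244.8°, 25.3°, 18.0°, 41.8°.
Largest gap = 244.8° ⇒ minimal covering band is its complement: 360° − 244.8° = 115.2°.
Band runs from +117.2° eastward to -127.6°, crossing the antimeridian.

115.2°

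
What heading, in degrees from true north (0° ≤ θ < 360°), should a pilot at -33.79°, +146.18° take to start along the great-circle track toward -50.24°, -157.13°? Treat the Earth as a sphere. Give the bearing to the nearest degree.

130°

Δλ = -157.13 − 146.18 = -303.31°; wrapped into (−180°, 180°]: 56.69°.
θ = atan2( sin Δλ · cos φ₂ , cos φ₁ · sin φ₂ − sin φ₁ · cos φ₂ · cos Δλ )
  = atan2(0.53450, -0.44354) = 129.687° → normalised to [0°, 360°): 129.687°.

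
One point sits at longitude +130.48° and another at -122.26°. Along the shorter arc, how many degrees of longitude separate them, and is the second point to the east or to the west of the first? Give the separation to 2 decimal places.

Raw difference: -122.26 − 130.48 = -252.74°.
Normalise into (−180°, 180°]: -252.74° + 360° = 107.26°.
Positive ⇒ the second point lies to the east; separation 107.26°.

107.26° east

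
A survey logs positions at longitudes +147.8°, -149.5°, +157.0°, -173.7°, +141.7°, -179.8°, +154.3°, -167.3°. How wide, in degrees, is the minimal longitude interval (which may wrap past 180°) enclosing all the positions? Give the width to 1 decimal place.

Sort the longitudes: -179.8°, -173.7°, -167.3°, -149.5°, +141.7°, +147.8°, +154.3°, +157.0°.
Eastward gaps between consecutive values (wrapping around): 6.1°, 6.4°, 17.8°, 291.2°, 6.1°, 6.5°, 2.7°, 23.2°.
Largest gap = 291.2° ⇒ minimal covering band is its complement: 360° − 291.2° = 68.8°.
Band runs from +141.7° eastward to -149.5°, crossing the antimeridian.

68.8°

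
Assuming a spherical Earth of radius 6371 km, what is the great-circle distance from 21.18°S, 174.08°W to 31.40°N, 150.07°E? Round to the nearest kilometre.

Δλ = 150.07 − -174.08 = 324.15°; wrapped into (−180°, 180°]: -35.85°.
Δφ = 31.40 − -21.18 = 52.58°.
a = sin²(Δφ/2) + cos φ₁ · cos φ₂ · sin²(Δλ/2) = 0.271563.
c = 2·atan2(√a, √(1−a)) = 1.09632 rad → d = 6371·c ≈ 6984.65 km.

6985 km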